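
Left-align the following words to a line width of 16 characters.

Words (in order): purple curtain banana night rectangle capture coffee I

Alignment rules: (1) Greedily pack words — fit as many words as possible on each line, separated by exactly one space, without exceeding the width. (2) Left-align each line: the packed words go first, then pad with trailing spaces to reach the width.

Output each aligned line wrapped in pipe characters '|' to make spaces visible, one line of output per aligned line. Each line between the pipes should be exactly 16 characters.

Answer: |purple curtain  |
|banana night    |
|rectangle       |
|capture coffee I|

Derivation:
Line 1: ['purple', 'curtain'] (min_width=14, slack=2)
Line 2: ['banana', 'night'] (min_width=12, slack=4)
Line 3: ['rectangle'] (min_width=9, slack=7)
Line 4: ['capture', 'coffee', 'I'] (min_width=16, slack=0)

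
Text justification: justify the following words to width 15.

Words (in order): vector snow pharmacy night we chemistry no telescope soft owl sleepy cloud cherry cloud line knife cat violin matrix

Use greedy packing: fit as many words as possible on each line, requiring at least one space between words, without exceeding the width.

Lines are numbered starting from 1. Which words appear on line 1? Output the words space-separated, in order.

Answer: vector snow

Derivation:
Line 1: ['vector', 'snow'] (min_width=11, slack=4)
Line 2: ['pharmacy', 'night'] (min_width=14, slack=1)
Line 3: ['we', 'chemistry', 'no'] (min_width=15, slack=0)
Line 4: ['telescope', 'soft'] (min_width=14, slack=1)
Line 5: ['owl', 'sleepy'] (min_width=10, slack=5)
Line 6: ['cloud', 'cherry'] (min_width=12, slack=3)
Line 7: ['cloud', 'line'] (min_width=10, slack=5)
Line 8: ['knife', 'cat'] (min_width=9, slack=6)
Line 9: ['violin', 'matrix'] (min_width=13, slack=2)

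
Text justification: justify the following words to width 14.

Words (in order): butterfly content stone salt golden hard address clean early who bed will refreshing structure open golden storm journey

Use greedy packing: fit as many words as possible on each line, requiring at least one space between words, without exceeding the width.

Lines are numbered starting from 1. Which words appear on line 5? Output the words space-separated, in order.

Answer: clean early

Derivation:
Line 1: ['butterfly'] (min_width=9, slack=5)
Line 2: ['content', 'stone'] (min_width=13, slack=1)
Line 3: ['salt', 'golden'] (min_width=11, slack=3)
Line 4: ['hard', 'address'] (min_width=12, slack=2)
Line 5: ['clean', 'early'] (min_width=11, slack=3)
Line 6: ['who', 'bed', 'will'] (min_width=12, slack=2)
Line 7: ['refreshing'] (min_width=10, slack=4)
Line 8: ['structure', 'open'] (min_width=14, slack=0)
Line 9: ['golden', 'storm'] (min_width=12, slack=2)
Line 10: ['journey'] (min_width=7, slack=7)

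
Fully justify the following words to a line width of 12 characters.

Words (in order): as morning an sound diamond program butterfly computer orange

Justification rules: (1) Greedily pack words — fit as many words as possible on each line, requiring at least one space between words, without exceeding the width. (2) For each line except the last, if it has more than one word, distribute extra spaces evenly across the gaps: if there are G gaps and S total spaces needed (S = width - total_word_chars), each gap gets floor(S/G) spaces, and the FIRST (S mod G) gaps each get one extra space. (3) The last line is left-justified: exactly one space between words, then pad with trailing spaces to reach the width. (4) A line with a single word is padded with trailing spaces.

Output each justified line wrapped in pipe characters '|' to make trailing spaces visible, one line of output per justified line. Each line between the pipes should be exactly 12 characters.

Answer: |as   morning|
|an     sound|
|diamond     |
|program     |
|butterfly   |
|computer    |
|orange      |

Derivation:
Line 1: ['as', 'morning'] (min_width=10, slack=2)
Line 2: ['an', 'sound'] (min_width=8, slack=4)
Line 3: ['diamond'] (min_width=7, slack=5)
Line 4: ['program'] (min_width=7, slack=5)
Line 5: ['butterfly'] (min_width=9, slack=3)
Line 6: ['computer'] (min_width=8, slack=4)
Line 7: ['orange'] (min_width=6, slack=6)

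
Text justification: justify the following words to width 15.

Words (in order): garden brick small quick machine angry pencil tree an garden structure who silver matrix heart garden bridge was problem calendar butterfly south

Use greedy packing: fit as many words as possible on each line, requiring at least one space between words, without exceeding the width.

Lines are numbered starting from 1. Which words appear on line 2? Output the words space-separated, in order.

Answer: small quick

Derivation:
Line 1: ['garden', 'brick'] (min_width=12, slack=3)
Line 2: ['small', 'quick'] (min_width=11, slack=4)
Line 3: ['machine', 'angry'] (min_width=13, slack=2)
Line 4: ['pencil', 'tree', 'an'] (min_width=14, slack=1)
Line 5: ['garden'] (min_width=6, slack=9)
Line 6: ['structure', 'who'] (min_width=13, slack=2)
Line 7: ['silver', 'matrix'] (min_width=13, slack=2)
Line 8: ['heart', 'garden'] (min_width=12, slack=3)
Line 9: ['bridge', 'was'] (min_width=10, slack=5)
Line 10: ['problem'] (min_width=7, slack=8)
Line 11: ['calendar'] (min_width=8, slack=7)
Line 12: ['butterfly', 'south'] (min_width=15, slack=0)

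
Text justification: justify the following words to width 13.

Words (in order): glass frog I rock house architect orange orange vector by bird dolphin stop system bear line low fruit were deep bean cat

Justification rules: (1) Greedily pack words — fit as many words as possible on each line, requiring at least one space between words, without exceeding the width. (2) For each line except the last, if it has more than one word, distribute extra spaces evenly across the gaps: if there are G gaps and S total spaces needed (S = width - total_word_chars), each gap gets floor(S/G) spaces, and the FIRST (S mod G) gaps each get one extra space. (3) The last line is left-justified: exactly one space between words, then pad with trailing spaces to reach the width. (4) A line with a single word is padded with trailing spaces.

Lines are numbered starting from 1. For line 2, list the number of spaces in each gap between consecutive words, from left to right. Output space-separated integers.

Line 1: ['glass', 'frog', 'I'] (min_width=12, slack=1)
Line 2: ['rock', 'house'] (min_width=10, slack=3)
Line 3: ['architect'] (min_width=9, slack=4)
Line 4: ['orange', 'orange'] (min_width=13, slack=0)
Line 5: ['vector', 'by'] (min_width=9, slack=4)
Line 6: ['bird', 'dolphin'] (min_width=12, slack=1)
Line 7: ['stop', 'system'] (min_width=11, slack=2)
Line 8: ['bear', 'line', 'low'] (min_width=13, slack=0)
Line 9: ['fruit', 'were'] (min_width=10, slack=3)
Line 10: ['deep', 'bean', 'cat'] (min_width=13, slack=0)

Answer: 4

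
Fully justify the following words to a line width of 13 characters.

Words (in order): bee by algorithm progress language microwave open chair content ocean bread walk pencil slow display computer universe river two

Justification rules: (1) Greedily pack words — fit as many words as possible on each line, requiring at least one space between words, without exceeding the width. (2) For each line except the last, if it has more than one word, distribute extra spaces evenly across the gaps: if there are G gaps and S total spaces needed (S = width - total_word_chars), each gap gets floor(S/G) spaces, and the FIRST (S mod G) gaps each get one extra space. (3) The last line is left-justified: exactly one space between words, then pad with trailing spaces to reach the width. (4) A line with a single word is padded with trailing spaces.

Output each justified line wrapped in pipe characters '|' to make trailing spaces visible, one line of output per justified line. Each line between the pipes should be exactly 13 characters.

Line 1: ['bee', 'by'] (min_width=6, slack=7)
Line 2: ['algorithm'] (min_width=9, slack=4)
Line 3: ['progress'] (min_width=8, slack=5)
Line 4: ['language'] (min_width=8, slack=5)
Line 5: ['microwave'] (min_width=9, slack=4)
Line 6: ['open', 'chair'] (min_width=10, slack=3)
Line 7: ['content', 'ocean'] (min_width=13, slack=0)
Line 8: ['bread', 'walk'] (min_width=10, slack=3)
Line 9: ['pencil', 'slow'] (min_width=11, slack=2)
Line 10: ['display'] (min_width=7, slack=6)
Line 11: ['computer'] (min_width=8, slack=5)
Line 12: ['universe'] (min_width=8, slack=5)
Line 13: ['river', 'two'] (min_width=9, slack=4)

Answer: |bee        by|
|algorithm    |
|progress     |
|language     |
|microwave    |
|open    chair|
|content ocean|
|bread    walk|
|pencil   slow|
|display      |
|computer     |
|universe     |
|river two    |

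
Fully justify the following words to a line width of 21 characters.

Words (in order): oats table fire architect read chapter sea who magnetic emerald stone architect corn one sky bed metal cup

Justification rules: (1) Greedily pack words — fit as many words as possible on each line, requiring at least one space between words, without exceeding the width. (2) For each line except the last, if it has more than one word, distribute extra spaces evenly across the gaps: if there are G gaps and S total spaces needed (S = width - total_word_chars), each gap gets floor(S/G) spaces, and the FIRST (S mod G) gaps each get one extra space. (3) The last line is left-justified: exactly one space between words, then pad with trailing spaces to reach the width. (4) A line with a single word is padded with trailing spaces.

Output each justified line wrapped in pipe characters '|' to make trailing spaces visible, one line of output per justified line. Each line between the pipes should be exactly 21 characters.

Line 1: ['oats', 'table', 'fire'] (min_width=15, slack=6)
Line 2: ['architect', 'read'] (min_width=14, slack=7)
Line 3: ['chapter', 'sea', 'who'] (min_width=15, slack=6)
Line 4: ['magnetic', 'emerald'] (min_width=16, slack=5)
Line 5: ['stone', 'architect', 'corn'] (min_width=20, slack=1)
Line 6: ['one', 'sky', 'bed', 'metal', 'cup'] (min_width=21, slack=0)

Answer: |oats    table    fire|
|architect        read|
|chapter    sea    who|
|magnetic      emerald|
|stone  architect corn|
|one sky bed metal cup|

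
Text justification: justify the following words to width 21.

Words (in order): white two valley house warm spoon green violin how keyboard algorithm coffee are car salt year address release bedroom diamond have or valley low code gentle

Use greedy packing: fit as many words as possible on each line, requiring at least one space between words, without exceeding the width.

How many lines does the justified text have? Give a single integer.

Answer: 9

Derivation:
Line 1: ['white', 'two', 'valley'] (min_width=16, slack=5)
Line 2: ['house', 'warm', 'spoon'] (min_width=16, slack=5)
Line 3: ['green', 'violin', 'how'] (min_width=16, slack=5)
Line 4: ['keyboard', 'algorithm'] (min_width=18, slack=3)
Line 5: ['coffee', 'are', 'car', 'salt'] (min_width=19, slack=2)
Line 6: ['year', 'address', 'release'] (min_width=20, slack=1)
Line 7: ['bedroom', 'diamond', 'have'] (min_width=20, slack=1)
Line 8: ['or', 'valley', 'low', 'code'] (min_width=18, slack=3)
Line 9: ['gentle'] (min_width=6, slack=15)
Total lines: 9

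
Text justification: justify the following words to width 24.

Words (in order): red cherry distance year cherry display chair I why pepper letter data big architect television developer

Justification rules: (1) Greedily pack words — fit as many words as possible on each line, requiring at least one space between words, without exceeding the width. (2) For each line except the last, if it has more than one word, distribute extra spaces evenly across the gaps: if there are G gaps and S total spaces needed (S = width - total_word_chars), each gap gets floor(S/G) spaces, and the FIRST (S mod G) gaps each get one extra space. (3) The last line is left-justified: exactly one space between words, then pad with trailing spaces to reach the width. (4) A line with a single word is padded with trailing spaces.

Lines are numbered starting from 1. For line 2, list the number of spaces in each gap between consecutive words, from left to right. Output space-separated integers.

Line 1: ['red', 'cherry', 'distance', 'year'] (min_width=24, slack=0)
Line 2: ['cherry', 'display', 'chair', 'I'] (min_width=22, slack=2)
Line 3: ['why', 'pepper', 'letter', 'data'] (min_width=22, slack=2)
Line 4: ['big', 'architect', 'television'] (min_width=24, slack=0)
Line 5: ['developer'] (min_width=9, slack=15)

Answer: 2 2 1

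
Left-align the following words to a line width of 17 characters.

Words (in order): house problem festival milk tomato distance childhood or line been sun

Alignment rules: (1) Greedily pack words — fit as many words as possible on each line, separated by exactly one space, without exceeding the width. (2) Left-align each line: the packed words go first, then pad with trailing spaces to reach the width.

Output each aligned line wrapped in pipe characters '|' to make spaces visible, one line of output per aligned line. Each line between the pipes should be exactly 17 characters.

Line 1: ['house', 'problem'] (min_width=13, slack=4)
Line 2: ['festival', 'milk'] (min_width=13, slack=4)
Line 3: ['tomato', 'distance'] (min_width=15, slack=2)
Line 4: ['childhood', 'or', 'line'] (min_width=17, slack=0)
Line 5: ['been', 'sun'] (min_width=8, slack=9)

Answer: |house problem    |
|festival milk    |
|tomato distance  |
|childhood or line|
|been sun         |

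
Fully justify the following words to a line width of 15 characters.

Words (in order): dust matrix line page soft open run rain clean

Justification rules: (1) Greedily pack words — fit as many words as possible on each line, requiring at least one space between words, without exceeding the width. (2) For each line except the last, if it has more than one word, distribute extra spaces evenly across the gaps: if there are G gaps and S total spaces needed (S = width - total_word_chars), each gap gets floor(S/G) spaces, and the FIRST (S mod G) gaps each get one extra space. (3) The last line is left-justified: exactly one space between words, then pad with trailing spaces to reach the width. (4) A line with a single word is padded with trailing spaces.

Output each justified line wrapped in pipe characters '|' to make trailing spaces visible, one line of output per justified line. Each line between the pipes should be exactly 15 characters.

Line 1: ['dust', 'matrix'] (min_width=11, slack=4)
Line 2: ['line', 'page', 'soft'] (min_width=14, slack=1)
Line 3: ['open', 'run', 'rain'] (min_width=13, slack=2)
Line 4: ['clean'] (min_width=5, slack=10)

Answer: |dust     matrix|
|line  page soft|
|open  run  rain|
|clean          |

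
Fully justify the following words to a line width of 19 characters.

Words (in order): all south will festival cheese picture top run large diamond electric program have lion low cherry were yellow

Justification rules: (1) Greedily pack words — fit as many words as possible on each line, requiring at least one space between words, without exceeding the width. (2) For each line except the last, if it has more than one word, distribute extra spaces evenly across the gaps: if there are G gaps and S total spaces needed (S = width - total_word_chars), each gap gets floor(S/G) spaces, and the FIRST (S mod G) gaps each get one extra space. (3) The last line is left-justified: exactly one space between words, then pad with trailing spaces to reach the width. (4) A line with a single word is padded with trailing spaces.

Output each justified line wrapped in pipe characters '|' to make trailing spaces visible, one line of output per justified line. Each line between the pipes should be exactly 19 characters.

Answer: |all    south   will|
|festival     cheese|
|picture   top   run|
|large       diamond|
|electric    program|
|have    lion    low|
|cherry were yellow |

Derivation:
Line 1: ['all', 'south', 'will'] (min_width=14, slack=5)
Line 2: ['festival', 'cheese'] (min_width=15, slack=4)
Line 3: ['picture', 'top', 'run'] (min_width=15, slack=4)
Line 4: ['large', 'diamond'] (min_width=13, slack=6)
Line 5: ['electric', 'program'] (min_width=16, slack=3)
Line 6: ['have', 'lion', 'low'] (min_width=13, slack=6)
Line 7: ['cherry', 'were', 'yellow'] (min_width=18, slack=1)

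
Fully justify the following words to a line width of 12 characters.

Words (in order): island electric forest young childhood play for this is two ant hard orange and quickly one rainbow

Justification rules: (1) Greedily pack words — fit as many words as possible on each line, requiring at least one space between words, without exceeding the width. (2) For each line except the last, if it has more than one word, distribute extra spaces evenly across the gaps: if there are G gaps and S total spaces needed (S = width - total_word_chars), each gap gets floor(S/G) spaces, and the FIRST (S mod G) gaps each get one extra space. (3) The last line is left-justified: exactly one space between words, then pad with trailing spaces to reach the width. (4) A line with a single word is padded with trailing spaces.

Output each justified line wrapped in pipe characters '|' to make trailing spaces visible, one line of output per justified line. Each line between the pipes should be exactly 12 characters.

Line 1: ['island'] (min_width=6, slack=6)
Line 2: ['electric'] (min_width=8, slack=4)
Line 3: ['forest', 'young'] (min_width=12, slack=0)
Line 4: ['childhood'] (min_width=9, slack=3)
Line 5: ['play', 'for'] (min_width=8, slack=4)
Line 6: ['this', 'is', 'two'] (min_width=11, slack=1)
Line 7: ['ant', 'hard'] (min_width=8, slack=4)
Line 8: ['orange', 'and'] (min_width=10, slack=2)
Line 9: ['quickly', 'one'] (min_width=11, slack=1)
Line 10: ['rainbow'] (min_width=7, slack=5)

Answer: |island      |
|electric    |
|forest young|
|childhood   |
|play     for|
|this  is two|
|ant     hard|
|orange   and|
|quickly  one|
|rainbow     |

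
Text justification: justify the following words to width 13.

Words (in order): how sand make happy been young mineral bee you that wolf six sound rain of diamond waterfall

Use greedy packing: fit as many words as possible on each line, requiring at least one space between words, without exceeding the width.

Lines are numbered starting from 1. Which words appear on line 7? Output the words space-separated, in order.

Answer: diamond

Derivation:
Line 1: ['how', 'sand', 'make'] (min_width=13, slack=0)
Line 2: ['happy', 'been'] (min_width=10, slack=3)
Line 3: ['young', 'mineral'] (min_width=13, slack=0)
Line 4: ['bee', 'you', 'that'] (min_width=12, slack=1)
Line 5: ['wolf', 'six'] (min_width=8, slack=5)
Line 6: ['sound', 'rain', 'of'] (min_width=13, slack=0)
Line 7: ['diamond'] (min_width=7, slack=6)
Line 8: ['waterfall'] (min_width=9, slack=4)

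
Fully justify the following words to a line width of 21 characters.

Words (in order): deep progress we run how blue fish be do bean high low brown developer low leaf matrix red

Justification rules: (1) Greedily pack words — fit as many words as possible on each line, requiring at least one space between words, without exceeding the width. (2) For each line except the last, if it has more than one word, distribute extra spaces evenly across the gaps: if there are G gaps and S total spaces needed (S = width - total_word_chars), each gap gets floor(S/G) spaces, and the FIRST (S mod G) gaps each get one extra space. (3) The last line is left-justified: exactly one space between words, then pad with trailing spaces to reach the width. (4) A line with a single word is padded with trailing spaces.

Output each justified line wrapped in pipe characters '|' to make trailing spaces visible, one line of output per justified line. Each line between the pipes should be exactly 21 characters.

Line 1: ['deep', 'progress', 'we', 'run'] (min_width=20, slack=1)
Line 2: ['how', 'blue', 'fish', 'be', 'do'] (min_width=19, slack=2)
Line 3: ['bean', 'high', 'low', 'brown'] (min_width=19, slack=2)
Line 4: ['developer', 'low', 'leaf'] (min_width=18, slack=3)
Line 5: ['matrix', 'red'] (min_width=10, slack=11)

Answer: |deep  progress we run|
|how  blue  fish be do|
|bean  high  low brown|
|developer   low  leaf|
|matrix red           |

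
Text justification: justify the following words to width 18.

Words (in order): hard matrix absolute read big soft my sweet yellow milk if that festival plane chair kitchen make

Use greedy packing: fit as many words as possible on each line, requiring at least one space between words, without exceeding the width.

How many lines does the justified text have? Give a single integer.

Line 1: ['hard', 'matrix'] (min_width=11, slack=7)
Line 2: ['absolute', 'read', 'big'] (min_width=17, slack=1)
Line 3: ['soft', 'my', 'sweet'] (min_width=13, slack=5)
Line 4: ['yellow', 'milk', 'if'] (min_width=14, slack=4)
Line 5: ['that', 'festival'] (min_width=13, slack=5)
Line 6: ['plane', 'chair'] (min_width=11, slack=7)
Line 7: ['kitchen', 'make'] (min_width=12, slack=6)
Total lines: 7

Answer: 7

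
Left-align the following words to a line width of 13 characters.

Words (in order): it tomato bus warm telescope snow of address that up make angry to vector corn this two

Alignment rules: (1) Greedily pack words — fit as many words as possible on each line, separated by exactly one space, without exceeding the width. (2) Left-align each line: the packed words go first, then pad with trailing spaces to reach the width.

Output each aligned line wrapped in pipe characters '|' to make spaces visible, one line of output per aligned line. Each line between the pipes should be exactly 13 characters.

Line 1: ['it', 'tomato', 'bus'] (min_width=13, slack=0)
Line 2: ['warm'] (min_width=4, slack=9)
Line 3: ['telescope'] (min_width=9, slack=4)
Line 4: ['snow', 'of'] (min_width=7, slack=6)
Line 5: ['address', 'that'] (min_width=12, slack=1)
Line 6: ['up', 'make', 'angry'] (min_width=13, slack=0)
Line 7: ['to', 'vector'] (min_width=9, slack=4)
Line 8: ['corn', 'this', 'two'] (min_width=13, slack=0)

Answer: |it tomato bus|
|warm         |
|telescope    |
|snow of      |
|address that |
|up make angry|
|to vector    |
|corn this two|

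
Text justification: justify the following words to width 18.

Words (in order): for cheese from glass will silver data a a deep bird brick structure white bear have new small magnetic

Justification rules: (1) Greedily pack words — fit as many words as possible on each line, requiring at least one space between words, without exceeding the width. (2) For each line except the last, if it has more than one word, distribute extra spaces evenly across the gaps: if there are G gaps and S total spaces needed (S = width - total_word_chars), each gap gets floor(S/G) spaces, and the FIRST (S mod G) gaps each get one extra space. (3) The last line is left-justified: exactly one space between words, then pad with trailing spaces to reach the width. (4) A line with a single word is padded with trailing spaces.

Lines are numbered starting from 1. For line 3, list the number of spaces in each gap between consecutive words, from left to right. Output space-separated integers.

Answer: 1 1 1 1

Derivation:
Line 1: ['for', 'cheese', 'from'] (min_width=15, slack=3)
Line 2: ['glass', 'will', 'silver'] (min_width=17, slack=1)
Line 3: ['data', 'a', 'a', 'deep', 'bird'] (min_width=18, slack=0)
Line 4: ['brick', 'structure'] (min_width=15, slack=3)
Line 5: ['white', 'bear', 'have'] (min_width=15, slack=3)
Line 6: ['new', 'small', 'magnetic'] (min_width=18, slack=0)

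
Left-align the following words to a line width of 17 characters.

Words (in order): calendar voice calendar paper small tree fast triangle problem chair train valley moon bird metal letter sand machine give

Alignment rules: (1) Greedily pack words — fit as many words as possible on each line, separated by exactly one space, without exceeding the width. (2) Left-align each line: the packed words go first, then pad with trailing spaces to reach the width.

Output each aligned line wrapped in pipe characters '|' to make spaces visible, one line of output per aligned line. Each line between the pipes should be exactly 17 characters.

Line 1: ['calendar', 'voice'] (min_width=14, slack=3)
Line 2: ['calendar', 'paper'] (min_width=14, slack=3)
Line 3: ['small', 'tree', 'fast'] (min_width=15, slack=2)
Line 4: ['triangle', 'problem'] (min_width=16, slack=1)
Line 5: ['chair', 'train'] (min_width=11, slack=6)
Line 6: ['valley', 'moon', 'bird'] (min_width=16, slack=1)
Line 7: ['metal', 'letter', 'sand'] (min_width=17, slack=0)
Line 8: ['machine', 'give'] (min_width=12, slack=5)

Answer: |calendar voice   |
|calendar paper   |
|small tree fast  |
|triangle problem |
|chair train      |
|valley moon bird |
|metal letter sand|
|machine give     |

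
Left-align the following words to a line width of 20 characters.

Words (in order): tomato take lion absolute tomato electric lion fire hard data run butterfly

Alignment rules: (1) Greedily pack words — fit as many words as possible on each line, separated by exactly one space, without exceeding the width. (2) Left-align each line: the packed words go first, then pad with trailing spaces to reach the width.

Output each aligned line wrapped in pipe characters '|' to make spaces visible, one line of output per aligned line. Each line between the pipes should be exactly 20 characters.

Line 1: ['tomato', 'take', 'lion'] (min_width=16, slack=4)
Line 2: ['absolute', 'tomato'] (min_width=15, slack=5)
Line 3: ['electric', 'lion', 'fire'] (min_width=18, slack=2)
Line 4: ['hard', 'data', 'run'] (min_width=13, slack=7)
Line 5: ['butterfly'] (min_width=9, slack=11)

Answer: |tomato take lion    |
|absolute tomato     |
|electric lion fire  |
|hard data run       |
|butterfly           |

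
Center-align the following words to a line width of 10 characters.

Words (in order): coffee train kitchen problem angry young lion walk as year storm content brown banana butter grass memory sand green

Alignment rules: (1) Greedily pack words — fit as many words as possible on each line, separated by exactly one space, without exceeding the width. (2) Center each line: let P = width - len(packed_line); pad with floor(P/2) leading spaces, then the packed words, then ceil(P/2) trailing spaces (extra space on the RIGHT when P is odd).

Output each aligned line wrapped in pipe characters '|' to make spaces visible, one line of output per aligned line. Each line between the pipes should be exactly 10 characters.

Answer: |  coffee  |
|  train   |
| kitchen  |
| problem  |
|  angry   |
|young lion|
| walk as  |
|year storm|
| content  |
|  brown   |
|  banana  |
|  butter  |
|  grass   |
|  memory  |
|sand green|

Derivation:
Line 1: ['coffee'] (min_width=6, slack=4)
Line 2: ['train'] (min_width=5, slack=5)
Line 3: ['kitchen'] (min_width=7, slack=3)
Line 4: ['problem'] (min_width=7, slack=3)
Line 5: ['angry'] (min_width=5, slack=5)
Line 6: ['young', 'lion'] (min_width=10, slack=0)
Line 7: ['walk', 'as'] (min_width=7, slack=3)
Line 8: ['year', 'storm'] (min_width=10, slack=0)
Line 9: ['content'] (min_width=7, slack=3)
Line 10: ['brown'] (min_width=5, slack=5)
Line 11: ['banana'] (min_width=6, slack=4)
Line 12: ['butter'] (min_width=6, slack=4)
Line 13: ['grass'] (min_width=5, slack=5)
Line 14: ['memory'] (min_width=6, slack=4)
Line 15: ['sand', 'green'] (min_width=10, slack=0)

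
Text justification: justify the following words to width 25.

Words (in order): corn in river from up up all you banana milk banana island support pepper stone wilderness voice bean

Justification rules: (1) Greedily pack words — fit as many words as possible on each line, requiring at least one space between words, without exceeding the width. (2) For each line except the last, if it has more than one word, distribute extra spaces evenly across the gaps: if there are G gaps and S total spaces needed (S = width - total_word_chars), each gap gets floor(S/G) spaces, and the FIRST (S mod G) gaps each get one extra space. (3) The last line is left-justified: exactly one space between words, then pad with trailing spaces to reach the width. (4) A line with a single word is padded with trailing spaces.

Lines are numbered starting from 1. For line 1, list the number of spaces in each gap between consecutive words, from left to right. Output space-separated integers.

Line 1: ['corn', 'in', 'river', 'from', 'up', 'up'] (min_width=24, slack=1)
Line 2: ['all', 'you', 'banana', 'milk'] (min_width=19, slack=6)
Line 3: ['banana', 'island', 'support'] (min_width=21, slack=4)
Line 4: ['pepper', 'stone', 'wilderness'] (min_width=23, slack=2)
Line 5: ['voice', 'bean'] (min_width=10, slack=15)

Answer: 2 1 1 1 1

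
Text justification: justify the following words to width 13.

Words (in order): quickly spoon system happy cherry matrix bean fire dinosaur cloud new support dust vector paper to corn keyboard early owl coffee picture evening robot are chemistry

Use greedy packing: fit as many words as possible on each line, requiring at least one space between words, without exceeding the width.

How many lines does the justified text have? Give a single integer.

Line 1: ['quickly', 'spoon'] (min_width=13, slack=0)
Line 2: ['system', 'happy'] (min_width=12, slack=1)
Line 3: ['cherry', 'matrix'] (min_width=13, slack=0)
Line 4: ['bean', 'fire'] (min_width=9, slack=4)
Line 5: ['dinosaur'] (min_width=8, slack=5)
Line 6: ['cloud', 'new'] (min_width=9, slack=4)
Line 7: ['support', 'dust'] (min_width=12, slack=1)
Line 8: ['vector', 'paper'] (min_width=12, slack=1)
Line 9: ['to', 'corn'] (min_width=7, slack=6)
Line 10: ['keyboard'] (min_width=8, slack=5)
Line 11: ['early', 'owl'] (min_width=9, slack=4)
Line 12: ['coffee'] (min_width=6, slack=7)
Line 13: ['picture'] (min_width=7, slack=6)
Line 14: ['evening', 'robot'] (min_width=13, slack=0)
Line 15: ['are', 'chemistry'] (min_width=13, slack=0)
Total lines: 15

Answer: 15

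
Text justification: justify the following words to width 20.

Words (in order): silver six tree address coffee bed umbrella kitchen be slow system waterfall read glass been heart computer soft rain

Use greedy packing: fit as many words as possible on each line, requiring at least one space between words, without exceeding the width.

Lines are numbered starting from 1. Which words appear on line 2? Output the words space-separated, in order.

Line 1: ['silver', 'six', 'tree'] (min_width=15, slack=5)
Line 2: ['address', 'coffee', 'bed'] (min_width=18, slack=2)
Line 3: ['umbrella', 'kitchen', 'be'] (min_width=19, slack=1)
Line 4: ['slow', 'system'] (min_width=11, slack=9)
Line 5: ['waterfall', 'read', 'glass'] (min_width=20, slack=0)
Line 6: ['been', 'heart', 'computer'] (min_width=19, slack=1)
Line 7: ['soft', 'rain'] (min_width=9, slack=11)

Answer: address coffee bed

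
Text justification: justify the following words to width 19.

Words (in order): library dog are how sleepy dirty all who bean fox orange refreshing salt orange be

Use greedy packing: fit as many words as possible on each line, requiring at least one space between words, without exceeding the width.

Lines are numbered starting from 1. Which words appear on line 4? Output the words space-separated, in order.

Line 1: ['library', 'dog', 'are', 'how'] (min_width=19, slack=0)
Line 2: ['sleepy', 'dirty', 'all'] (min_width=16, slack=3)
Line 3: ['who', 'bean', 'fox', 'orange'] (min_width=19, slack=0)
Line 4: ['refreshing', 'salt'] (min_width=15, slack=4)
Line 5: ['orange', 'be'] (min_width=9, slack=10)

Answer: refreshing salt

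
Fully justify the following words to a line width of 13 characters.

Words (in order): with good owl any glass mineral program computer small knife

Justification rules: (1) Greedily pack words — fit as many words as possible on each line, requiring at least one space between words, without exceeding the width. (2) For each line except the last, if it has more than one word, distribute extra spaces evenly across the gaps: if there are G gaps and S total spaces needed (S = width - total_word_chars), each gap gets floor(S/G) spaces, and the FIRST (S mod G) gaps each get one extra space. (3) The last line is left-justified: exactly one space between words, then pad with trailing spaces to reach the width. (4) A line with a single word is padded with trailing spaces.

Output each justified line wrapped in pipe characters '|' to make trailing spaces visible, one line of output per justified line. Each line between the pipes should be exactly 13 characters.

Line 1: ['with', 'good', 'owl'] (min_width=13, slack=0)
Line 2: ['any', 'glass'] (min_width=9, slack=4)
Line 3: ['mineral'] (min_width=7, slack=6)
Line 4: ['program'] (min_width=7, slack=6)
Line 5: ['computer'] (min_width=8, slack=5)
Line 6: ['small', 'knife'] (min_width=11, slack=2)

Answer: |with good owl|
|any     glass|
|mineral      |
|program      |
|computer     |
|small knife  |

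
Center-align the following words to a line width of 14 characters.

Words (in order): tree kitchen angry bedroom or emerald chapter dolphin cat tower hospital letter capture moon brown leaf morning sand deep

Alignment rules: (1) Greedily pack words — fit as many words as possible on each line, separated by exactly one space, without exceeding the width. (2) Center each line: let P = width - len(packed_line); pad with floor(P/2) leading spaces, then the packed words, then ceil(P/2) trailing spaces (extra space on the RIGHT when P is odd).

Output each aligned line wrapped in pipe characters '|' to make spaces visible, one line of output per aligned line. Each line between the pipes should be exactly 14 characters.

Answer: | tree kitchen |
|angry bedroom |
|  or emerald  |
|   chapter    |
| dolphin cat  |
|tower hospital|
|letter capture|
|  moon brown  |
| leaf morning |
|  sand deep   |

Derivation:
Line 1: ['tree', 'kitchen'] (min_width=12, slack=2)
Line 2: ['angry', 'bedroom'] (min_width=13, slack=1)
Line 3: ['or', 'emerald'] (min_width=10, slack=4)
Line 4: ['chapter'] (min_width=7, slack=7)
Line 5: ['dolphin', 'cat'] (min_width=11, slack=3)
Line 6: ['tower', 'hospital'] (min_width=14, slack=0)
Line 7: ['letter', 'capture'] (min_width=14, slack=0)
Line 8: ['moon', 'brown'] (min_width=10, slack=4)
Line 9: ['leaf', 'morning'] (min_width=12, slack=2)
Line 10: ['sand', 'deep'] (min_width=9, slack=5)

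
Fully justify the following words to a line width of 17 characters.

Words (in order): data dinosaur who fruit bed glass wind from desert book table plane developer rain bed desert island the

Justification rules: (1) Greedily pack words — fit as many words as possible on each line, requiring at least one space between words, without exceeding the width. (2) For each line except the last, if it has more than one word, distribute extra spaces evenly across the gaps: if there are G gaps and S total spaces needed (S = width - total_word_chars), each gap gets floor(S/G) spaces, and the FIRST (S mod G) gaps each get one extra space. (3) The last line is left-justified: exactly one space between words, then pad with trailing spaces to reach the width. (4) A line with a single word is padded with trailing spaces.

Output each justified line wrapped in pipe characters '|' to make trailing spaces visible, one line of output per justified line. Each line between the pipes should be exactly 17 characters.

Answer: |data dinosaur who|
|fruit  bed  glass|
|wind  from desert|
|book  table plane|
|developer    rain|
|bed desert island|
|the              |

Derivation:
Line 1: ['data', 'dinosaur', 'who'] (min_width=17, slack=0)
Line 2: ['fruit', 'bed', 'glass'] (min_width=15, slack=2)
Line 3: ['wind', 'from', 'desert'] (min_width=16, slack=1)
Line 4: ['book', 'table', 'plane'] (min_width=16, slack=1)
Line 5: ['developer', 'rain'] (min_width=14, slack=3)
Line 6: ['bed', 'desert', 'island'] (min_width=17, slack=0)
Line 7: ['the'] (min_width=3, slack=14)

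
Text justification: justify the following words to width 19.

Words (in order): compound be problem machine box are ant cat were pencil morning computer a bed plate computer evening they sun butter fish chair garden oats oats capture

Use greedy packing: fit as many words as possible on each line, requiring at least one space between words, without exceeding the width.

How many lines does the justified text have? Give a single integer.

Line 1: ['compound', 'be', 'problem'] (min_width=19, slack=0)
Line 2: ['machine', 'box', 'are', 'ant'] (min_width=19, slack=0)
Line 3: ['cat', 'were', 'pencil'] (min_width=15, slack=4)
Line 4: ['morning', 'computer', 'a'] (min_width=18, slack=1)
Line 5: ['bed', 'plate', 'computer'] (min_width=18, slack=1)
Line 6: ['evening', 'they', 'sun'] (min_width=16, slack=3)
Line 7: ['butter', 'fish', 'chair'] (min_width=17, slack=2)
Line 8: ['garden', 'oats', 'oats'] (min_width=16, slack=3)
Line 9: ['capture'] (min_width=7, slack=12)
Total lines: 9

Answer: 9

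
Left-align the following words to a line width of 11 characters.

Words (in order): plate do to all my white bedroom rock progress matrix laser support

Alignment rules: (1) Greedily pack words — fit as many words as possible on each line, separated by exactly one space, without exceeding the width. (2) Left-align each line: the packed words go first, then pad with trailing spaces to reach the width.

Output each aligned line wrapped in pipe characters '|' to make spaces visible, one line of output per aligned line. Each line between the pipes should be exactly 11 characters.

Line 1: ['plate', 'do', 'to'] (min_width=11, slack=0)
Line 2: ['all', 'my'] (min_width=6, slack=5)
Line 3: ['white'] (min_width=5, slack=6)
Line 4: ['bedroom'] (min_width=7, slack=4)
Line 5: ['rock'] (min_width=4, slack=7)
Line 6: ['progress'] (min_width=8, slack=3)
Line 7: ['matrix'] (min_width=6, slack=5)
Line 8: ['laser'] (min_width=5, slack=6)
Line 9: ['support'] (min_width=7, slack=4)

Answer: |plate do to|
|all my     |
|white      |
|bedroom    |
|rock       |
|progress   |
|matrix     |
|laser      |
|support    |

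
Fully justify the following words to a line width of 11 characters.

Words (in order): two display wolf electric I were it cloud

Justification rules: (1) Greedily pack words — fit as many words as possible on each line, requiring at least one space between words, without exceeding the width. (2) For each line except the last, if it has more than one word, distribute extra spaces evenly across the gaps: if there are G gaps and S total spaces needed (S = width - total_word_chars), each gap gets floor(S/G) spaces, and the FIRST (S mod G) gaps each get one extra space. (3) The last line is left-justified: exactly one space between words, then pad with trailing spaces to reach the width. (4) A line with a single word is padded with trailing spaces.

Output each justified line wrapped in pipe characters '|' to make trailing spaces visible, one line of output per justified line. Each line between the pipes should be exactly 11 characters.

Answer: |two display|
|wolf       |
|electric  I|
|were     it|
|cloud      |

Derivation:
Line 1: ['two', 'display'] (min_width=11, slack=0)
Line 2: ['wolf'] (min_width=4, slack=7)
Line 3: ['electric', 'I'] (min_width=10, slack=1)
Line 4: ['were', 'it'] (min_width=7, slack=4)
Line 5: ['cloud'] (min_width=5, slack=6)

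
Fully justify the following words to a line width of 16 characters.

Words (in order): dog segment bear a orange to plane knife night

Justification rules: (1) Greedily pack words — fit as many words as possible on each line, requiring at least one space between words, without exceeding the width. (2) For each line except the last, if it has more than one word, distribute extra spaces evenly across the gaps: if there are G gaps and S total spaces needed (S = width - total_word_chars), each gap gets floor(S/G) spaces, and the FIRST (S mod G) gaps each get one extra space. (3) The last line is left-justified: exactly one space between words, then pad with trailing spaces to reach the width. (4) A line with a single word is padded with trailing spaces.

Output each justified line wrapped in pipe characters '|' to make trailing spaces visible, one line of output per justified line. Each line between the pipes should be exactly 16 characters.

Line 1: ['dog', 'segment', 'bear'] (min_width=16, slack=0)
Line 2: ['a', 'orange', 'to'] (min_width=11, slack=5)
Line 3: ['plane', 'knife'] (min_width=11, slack=5)
Line 4: ['night'] (min_width=5, slack=11)

Answer: |dog segment bear|
|a    orange   to|
|plane      knife|
|night           |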